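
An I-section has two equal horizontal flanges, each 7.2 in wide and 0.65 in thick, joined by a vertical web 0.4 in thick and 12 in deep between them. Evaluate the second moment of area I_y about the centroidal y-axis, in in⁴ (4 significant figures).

I_y ≈ 40.50 in⁴

Split into non-overlapping primitives; take the origin at the lower-left of the bounding box.
Bottom flange: 7.2 × 0.65, A = 4.68 in², x = 3.6 in, Ī = 20.2176 in⁴.
Web: 0.4 × 12, A = 4.8 in², x = 3.6 in, Ī = 0.064 in⁴.
Top flange: 7.2 × 0.65, A = 4.68 in², x = 3.6 in, Ī = 20.2176 in⁴.
By symmetry the centroid is at mid-width, x̄ = 3.6 in.
All pieces are centred on the centroidal y-axis, so I = ΣĪ = 40.4992 in⁴.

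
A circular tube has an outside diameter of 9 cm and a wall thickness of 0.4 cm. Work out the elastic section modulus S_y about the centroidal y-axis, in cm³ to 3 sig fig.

S_y ≈ 22.3 cm³

Treat the section as a set of non-overlapping primitives; coordinates are from the bounding-box lower-left.
Outer circle: ⌀9, A = 63.617 cm², x = 4.5 cm, Ī = 322.06 cm⁴.
Bore (subtracted): ⌀8.2, A = 52.81 cm², x = 4.5 cm, Ī = 221.93 cm⁴.
By symmetry the centroid is at mid-width, x̄ = 4.5 cm.
All pieces are centred on the centroidal y-axis, so I = ΣĪ (holes subtracted) = 100.13 cm⁴.
Extreme fibre distance c = 4.5 cm; S = I/c = 22.251 cm³.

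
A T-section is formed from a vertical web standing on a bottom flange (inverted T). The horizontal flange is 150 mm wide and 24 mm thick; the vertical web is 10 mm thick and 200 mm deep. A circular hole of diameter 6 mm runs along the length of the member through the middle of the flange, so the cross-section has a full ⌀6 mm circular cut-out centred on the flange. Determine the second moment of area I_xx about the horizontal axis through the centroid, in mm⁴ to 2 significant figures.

Split into non-overlapping primitives; take the origin at the lower-left of the bounding box.
Flange: 150 × 24, A = 3 600 mm², y = 12 mm, Ī = 172 800 mm⁴.
Web: 10 × 200, A = 2 000 mm², y = 124 mm, Ī = 6 666 667 mm⁴.
Hole (subtracted): ⌀6, A = 28.27 mm², y = 12 mm, Ī = 63.62 mm⁴.
Centroid: ȳ = ΣA·y / ΣA = 52.2 mm.
Transfer each piece to the horizontal axis through the centroid using Ī + A·d² with d = y − 52.2:
  flange: d = -40.2 mm → contributes +5 991 408 mm⁴
  web: d = 71.8 mm → contributes +16 976 290 mm⁴
  hole: d = -40.2 mm → contributes −45 763 mm⁴
Total I = 22 921 935 mm⁴.

I_xx ≈ 2.3 × 10⁷ mm⁴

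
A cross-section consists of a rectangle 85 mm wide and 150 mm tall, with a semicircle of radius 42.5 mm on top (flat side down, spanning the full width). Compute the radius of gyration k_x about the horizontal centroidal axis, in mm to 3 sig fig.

Decompose the section into non-overlapping parts with the origin at the bottom-left of its bounding rectangle.
Rectangular body: 85 × 150, A = 12 750 mm², y = 75 mm, Ī = 23 906 250 mm⁴.
Semicircular cap: semicircle r = 42.5, A = 2837.3 mm², y = 168.04 mm, Ī = 358 086 mm⁴.
Centroid: ȳ = ΣA·y / ΣA = 91.935 mm.
Transfer each piece to the horizontal centroidal axis using Ī + A·d² with d = y − 91.935:
  rectangular body: d = -16.935 mm → contributes +27 562 899 mm⁴
  semicircular cap: d = 76.103 mm → contributes +16 790 285 mm⁴
Total I = 44 353 184 mm⁴.
Radius of gyration: k = √(I/A) = √(44 353 184 / 15 587) = 53.343 mm.

k_x ≈ 53.3 mm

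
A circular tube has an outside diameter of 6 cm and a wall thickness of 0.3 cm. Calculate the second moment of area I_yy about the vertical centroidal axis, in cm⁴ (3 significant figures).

Treat the section as a set of non-overlapping primitives; coordinates are from the bounding-box lower-left.
Outer circle: ⌀6, A = 28.274 cm², x = 3 cm, Ī = 63.617 cm⁴.
Bore (subtracted): ⌀5.4, A = 22.902 cm², x = 3 cm, Ī = 41.739 cm⁴.
By symmetry the centroid is at mid-width, x̄ = 3 cm.
All pieces are centred on the vertical centroidal axis, so I = ΣĪ (holes subtracted) = 21.878 cm⁴.

I_yy ≈ 21.9 cm⁴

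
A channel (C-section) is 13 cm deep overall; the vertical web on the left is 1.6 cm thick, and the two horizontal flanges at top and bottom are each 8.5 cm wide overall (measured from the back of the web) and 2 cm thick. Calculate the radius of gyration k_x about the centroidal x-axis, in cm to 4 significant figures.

Split into non-overlapping primitives; take the origin at the lower-left of the bounding box.
Web: 1.6 × 13, A = 20.8 cm², y = 6.5 cm, Ī = 292.933 cm⁴.
Top flange (beyond web): 6.9 × 2, A = 13.8 cm², y = 12 cm, Ī = 4.6 cm⁴.
Bottom flange (beyond web): 6.9 × 2, A = 13.8 cm², y = 1 cm, Ī = 4.6 cm⁴.
By symmetry the centroid is at mid-height, ȳ = 6.5 cm.
Transfer each piece to the centroidal x-axis using Ī + A·d² with d = y − 6.5:
  web: d = 0 cm → contributes +292.933 cm⁴
  top flange (beyond web): d = 5.5 cm → contributes +422.05 cm⁴
  bottom flange (beyond web): d = -5.5 cm → contributes +422.05 cm⁴
Total I = 1137.03 cm⁴.
Radius of gyration: k = √(I/A) = √(1137.03 / 48.4) = 4.8469 cm.

k_x ≈ 4.847 cm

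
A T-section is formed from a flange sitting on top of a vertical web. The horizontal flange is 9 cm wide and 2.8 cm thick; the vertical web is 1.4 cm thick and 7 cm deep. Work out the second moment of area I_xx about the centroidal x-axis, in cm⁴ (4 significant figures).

I_xx ≈ 225.9 cm⁴

Break the section into simple shapes (no overlaps), measuring from the bottom-left corner of the bounding box.
Flange: 9 × 2.8, A = 25.2 cm², y = 8.4 cm, Ī = 16.464 cm⁴.
Web: 1.4 × 7, A = 9.8 cm², y = 3.5 cm, Ī = 40.0167 cm⁴.
Centroid: ȳ = ΣA·y / ΣA = 7.028 cm.
Transfer each piece to the centroidal x-axis using Ī + A·d² with d = y − 7.028:
  flange: d = 1.372 cm → contributes +63.9001 cm⁴
  web: d = -3.528 cm → contributes +161.995 cm⁴
Total I = 225.895 cm⁴.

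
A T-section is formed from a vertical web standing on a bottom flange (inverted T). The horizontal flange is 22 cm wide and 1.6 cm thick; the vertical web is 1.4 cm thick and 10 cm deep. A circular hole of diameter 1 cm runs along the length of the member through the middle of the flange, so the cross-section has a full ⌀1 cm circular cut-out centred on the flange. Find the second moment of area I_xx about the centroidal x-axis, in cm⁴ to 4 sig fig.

Treat the section as a set of non-overlapping primitives; coordinates are from the bounding-box lower-left.
Flange: 22 × 1.6, A = 35.2 cm², y = 0.8 cm, Ī = 7.50933 cm⁴.
Web: 1.4 × 10, A = 14 cm², y = 6.6 cm, Ī = 116.667 cm⁴.
Hole (subtracted): ⌀1, A = 0.785398 cm², y = 0.8 cm, Ī = 0.0490874 cm⁴.
Centroid: ȳ = ΣA·y / ΣA = 2.47718 cm.
Transfer each piece to the centroidal x-axis using Ī + A·d² with d = y − 2.47718:
  flange: d = -1.67718 cm → contributes +106.525 cm⁴
  web: d = 4.12282 cm → contributes +354.634 cm⁴
  hole: d = -1.67718 cm → contributes −2.25836 cm⁴
Total I = 458.9 cm⁴.

I_xx ≈ 458.9 cm⁴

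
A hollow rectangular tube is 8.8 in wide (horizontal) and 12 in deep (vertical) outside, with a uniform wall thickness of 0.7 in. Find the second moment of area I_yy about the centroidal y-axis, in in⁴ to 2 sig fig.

I_yy ≈ 320 in⁴

Split into non-overlapping primitives; take the origin at the lower-left of the bounding box.
Outer rectangle: 8.8 × 12, A = 105.6 in², x = 4.4 in, Ī = 681.5 in⁴.
Inner void (subtracted): 7.4 × 10.6, A = 78.44 in², x = 4.4 in, Ī = 357.9 in⁴.
By symmetry the centroid is at mid-width, x̄ = 4.4 in.
All pieces are centred on the centroidal y-axis, so I = ΣĪ (holes subtracted) = 323.5 in⁴.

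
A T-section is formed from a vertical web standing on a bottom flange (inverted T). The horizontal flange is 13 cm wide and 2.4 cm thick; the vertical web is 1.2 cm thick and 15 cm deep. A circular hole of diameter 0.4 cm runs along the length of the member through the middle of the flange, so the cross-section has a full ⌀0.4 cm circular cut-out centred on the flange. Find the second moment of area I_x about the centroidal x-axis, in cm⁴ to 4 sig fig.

I_x ≈ 1215 cm⁴

Split into non-overlapping primitives; take the origin at the lower-left of the bounding box.
Flange: 13 × 2.4, A = 31.2 cm², y = 1.2 cm, Ī = 14.976 cm⁴.
Web: 1.2 × 15, A = 18 cm², y = 9.9 cm, Ī = 337.5 cm⁴.
Hole (subtracted): ⌀0.4, A = 0.125664 cm², y = 1.2 cm, Ī = 0.00125664 cm⁴.
Centroid: ȳ = ΣA·y / ΣA = 4.39108 cm.
Transfer each piece to the centroidal x-axis using Ī + A·d² with d = y − 4.39108:
  flange: d = -3.19108 cm → contributes +332.685 cm⁴
  web: d = 5.50892 cm → contributes +883.768 cm⁴
  hole: d = -3.19108 cm → contributes −1.28089 cm⁴
Total I = 1215.17 cm⁴.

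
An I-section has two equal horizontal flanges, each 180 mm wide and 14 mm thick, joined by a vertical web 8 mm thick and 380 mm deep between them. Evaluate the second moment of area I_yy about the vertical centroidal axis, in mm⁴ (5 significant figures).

Decompose the section into non-overlapping parts with the origin at the bottom-left of its bounding rectangle.
Bottom flange: 180 × 14, A = 2 520 mm², x = 90 mm, Ī = 6 804 000 mm⁴.
Web: 8 × 380, A = 3 040 mm², x = 90 mm, Ī = 16213.33 mm⁴.
Top flange: 180 × 14, A = 2 520 mm², x = 90 mm, Ī = 6 804 000 mm⁴.
By symmetry the centroid is at mid-width, x̄ = 90 mm.
All pieces are centred on the vertical centroidal axis, so I = ΣĪ = 13 624 213 mm⁴.

I_yy ≈ 1.3624 × 10⁷ mm⁴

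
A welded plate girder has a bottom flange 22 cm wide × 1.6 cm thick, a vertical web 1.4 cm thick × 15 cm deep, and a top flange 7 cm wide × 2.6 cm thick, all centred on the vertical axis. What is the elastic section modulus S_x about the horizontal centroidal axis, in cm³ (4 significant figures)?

Decompose the section into non-overlapping parts with the origin at the bottom-left of its bounding rectangle.
Bottom plate: 22 × 1.6, A = 35.2 cm², y = 0.8 cm, Ī = 7.50933 cm⁴.
Web plate: 1.4 × 15, A = 21 cm², y = 9.1 cm, Ī = 393.75 cm⁴.
Top plate: 7 × 2.6, A = 18.2 cm², y = 17.9 cm, Ī = 10.2527 cm⁴.
Centroid: ȳ = ΣA·y / ΣA = 7.32581 cm.
Transfer each piece to the horizontal centroidal axis using Ī + A·d² with d = y − 7.32581:
  bottom plate: d = -6.52581 cm → contributes +1506.54 cm⁴
  web plate: d = 1.77419 cm → contributes +459.853 cm⁴
  top plate: d = 10.5742 cm → contributes +2045.26 cm⁴
Total I = 4011.65 cm⁴.
Extreme fibre distance c = 11.8742 cm; S = I/c = 337.846 cm³.

S_x ≈ 337.8 cm³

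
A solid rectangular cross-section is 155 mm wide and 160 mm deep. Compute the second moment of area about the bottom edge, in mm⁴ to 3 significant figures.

I_base ≈ 2.12 × 10⁸ mm⁴

The section: 155 × 160, A = 24 800 mm², y = 80 mm, Ī = 52 906 667 mm⁴.
Transfer it to the bottom edge using Ī + A·d² with d = y − 0:
  the section: d = 80 mm → contributes +211 626 667 mm⁴
Total I = 211 626 667 mm⁴.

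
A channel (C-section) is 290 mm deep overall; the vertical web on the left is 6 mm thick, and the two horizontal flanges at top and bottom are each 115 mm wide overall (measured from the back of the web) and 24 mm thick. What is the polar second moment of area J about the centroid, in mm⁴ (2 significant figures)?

Split into non-overlapping primitives; take the origin at the lower-left of the bounding box.
Web: 6 × 290, A = 1 740 mm², y = 145 mm, Ī = 12 194 500 mm⁴.
Top flange (beyond web): 109 × 24, A = 2 616 mm², y = 278 mm, Ī = 125 568 mm⁴.
Bottom flange (beyond web): 109 × 24, A = 2 616 mm², y = 12 mm, Ī = 125 568 mm⁴.
By symmetry the centroid is at mid-height, ȳ = 145 mm.
Transfer each piece to the centroidal x-axis using Ī + A·d² with d = y − 145:
  web: d = 0 mm → contributes +12 194 500 mm⁴
  top flange (beyond web): d = 133 mm → contributes +46 399 992 mm⁴
  bottom flange (beyond web): d = -133 mm → contributes +46 399 992 mm⁴
Total I = 104 994 484 mm⁴.
For the y-axis: x̄ = 46.15 mm.
Repeating about the centroidal y-axis gives I_y = 9 502 468 mm⁴.
Polar second moment: J = I_x + I_y = 114 496 952 mm⁴.

J ≈ 1.1 × 10⁸ mm⁴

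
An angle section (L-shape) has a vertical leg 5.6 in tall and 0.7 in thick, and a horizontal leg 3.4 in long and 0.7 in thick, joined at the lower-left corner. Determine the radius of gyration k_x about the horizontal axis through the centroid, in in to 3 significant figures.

Decompose the section into non-overlapping parts with the origin at the bottom-left of its bounding rectangle.
Vertical leg: 0.7 × 5.6, A = 3.92 in², y = 2.8 in, Ī = 10.244 in⁴.
Horizontal leg (remainder): 2.7 × 0.7, A = 1.89 in², y = 0.35 in, Ī = 0.077175 in⁴.
Centroid: ȳ = ΣA·y / ΣA = 2.003 in.
Transfer each piece to the horizontal axis through the centroid using Ī + A·d² with d = y − 2.003:
  vertical leg: d = 0.79699 in → contributes +12.734 in⁴
  horizontal leg (remainder): d = -1.653 in → contributes +5.2415 in⁴
Total I = 17.976 in⁴.
Radius of gyration: k = √(I/A) = √(17.976 / 5.81) = 1.759 in.

k_x ≈ 1.76 in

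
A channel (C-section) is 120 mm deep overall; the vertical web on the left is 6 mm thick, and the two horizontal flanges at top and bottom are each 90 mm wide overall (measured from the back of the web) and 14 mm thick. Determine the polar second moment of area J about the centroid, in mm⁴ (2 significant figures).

J ≈ 1.0 × 10⁷ mm⁴

Break the section into simple shapes (no overlaps), measuring from the bottom-left corner of the bounding box.
Web: 6 × 120, A = 720 mm², y = 60 mm, Ī = 864 000 mm⁴.
Top flange (beyond web): 84 × 14, A = 1 176 mm², y = 113 mm, Ī = 19 208 mm⁴.
Bottom flange (beyond web): 84 × 14, A = 1 176 mm², y = 7 mm, Ī = 19 208 mm⁴.
By symmetry the centroid is at mid-height, ȳ = 60 mm.
Transfer each piece to the centroidal x-axis using Ī + A·d² with d = y − 60:
  web: d = 0 mm → contributes +864 000 mm⁴
  top flange (beyond web): d = 53 mm → contributes +3 322 592 mm⁴
  bottom flange (beyond web): d = -53 mm → contributes +3 322 592 mm⁴
Total I = 7 509 184 mm⁴.
For the y-axis: x̄ = 37.45 mm.
Repeating about the centroidal y-axis gives I_y = 2 501 417 mm⁴.
Polar second moment: J = I_x + I_y = 10 010 601 mm⁴.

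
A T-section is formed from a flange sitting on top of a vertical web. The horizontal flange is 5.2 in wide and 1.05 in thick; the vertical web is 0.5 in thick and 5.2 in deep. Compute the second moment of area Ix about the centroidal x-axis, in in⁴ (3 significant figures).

Ix ≈ 23.6 in⁴

Treat the section as a set of non-overlapping primitives; coordinates are from the bounding-box lower-left.
Flange: 5.2 × 1.05, A = 5.46 in², y = 5.725 in, Ī = 0.50164 in⁴.
Web: 0.5 × 5.2, A = 2.6 in², y = 2.6 in, Ī = 5.8587 in⁴.
Centroid: ȳ = ΣA·y / ΣA = 4.7169 in.
Transfer each piece to the centroidal x-axis using Ī + A·d² with d = y − 4.7169:
  flange: d = 1.0081 in → contributes +6.0501 in⁴
  web: d = -2.1169 in → contributes +17.51 in⁴
Total I = 23.56 in⁴.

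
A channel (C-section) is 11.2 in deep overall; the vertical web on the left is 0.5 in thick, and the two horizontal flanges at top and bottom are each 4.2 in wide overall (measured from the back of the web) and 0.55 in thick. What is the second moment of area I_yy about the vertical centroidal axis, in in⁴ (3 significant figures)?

Break the section into simple shapes (no overlaps), measuring from the bottom-left corner of the bounding box.
Web: 0.5 × 11.2, A = 5.6 in², x = 0.25 in, Ī = 0.11667 in⁴.
Top flange (beyond web): 3.7 × 0.55, A = 2.035 in², x = 2.35 in, Ī = 2.3216 in⁴.
Bottom flange (beyond web): 3.7 × 0.55, A = 2.035 in², x = 2.35 in, Ī = 2.3216 in⁴.
Centroid: x̄ = ΣA·x / ΣA = 1.1339 in.
Transfer each piece to the vertical centroidal axis using Ī + A·d² with d = x − 1.1339:
  web: d = -0.88387 in → contributes +4.4915 in⁴
  top flange (beyond web): d = 1.2161 in → contributes +5.3313 in⁴
  bottom flange (beyond web): d = 1.2161 in → contributes +5.3313 in⁴
Total I = 15.154 in⁴.

I_yy ≈ 15.2 in⁴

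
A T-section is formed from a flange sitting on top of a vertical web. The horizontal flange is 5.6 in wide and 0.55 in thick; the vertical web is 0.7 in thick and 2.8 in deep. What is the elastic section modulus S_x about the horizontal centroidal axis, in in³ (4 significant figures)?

S_x ≈ 1.947 in³

Decompose the section into non-overlapping parts with the origin at the bottom-left of its bounding rectangle.
Flange: 5.6 × 0.55, A = 3.08 in², y = 3.075 in, Ī = 0.0776417 in⁴.
Web: 0.7 × 2.8, A = 1.96 in², y = 1.4 in, Ī = 1.28053 in⁴.
Centroid: ȳ = ΣA·y / ΣA = 2.42361 in.
Transfer each piece to the horizontal centroidal axis using Ī + A·d² with d = y − 2.42361:
  flange: d = 0.651389 in → contributes +1.38451 in⁴
  web: d = -1.02361 in → contributes +3.33418 in⁴
Total I = 4.71869 in⁴.
Extreme fibre distance c = 2.42361 in; S = I/c = 1.94697 in³.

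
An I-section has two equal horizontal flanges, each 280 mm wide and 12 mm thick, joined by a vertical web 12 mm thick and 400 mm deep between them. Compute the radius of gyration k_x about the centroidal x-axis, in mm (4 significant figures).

Treat the section as a set of non-overlapping primitives; coordinates are from the bounding-box lower-left.
Bottom flange: 280 × 12, A = 3 360 mm², y = 6 mm, Ī = 40 320 mm⁴.
Web: 12 × 400, A = 4 800 mm², y = 212 mm, Ī = 64 000 000 mm⁴.
Top flange: 280 × 12, A = 3 360 mm², y = 418 mm, Ī = 40 320 mm⁴.
By symmetry the centroid is at mid-height, ȳ = 212 mm.
Transfer each piece to the centroidal x-axis using Ī + A·d² with d = y − 212:
  bottom flange: d = -206 mm → contributes +142 625 280 mm⁴
  web: d = 0 mm → contributes +64 000 000 mm⁴
  top flange: d = 206 mm → contributes +142 625 280 mm⁴
Total I = 349 250 560 mm⁴.
Radius of gyration: k = √(I/A) = √(349 250 560 / 11 520) = 174.117 mm.

k_x ≈ 174.1 mm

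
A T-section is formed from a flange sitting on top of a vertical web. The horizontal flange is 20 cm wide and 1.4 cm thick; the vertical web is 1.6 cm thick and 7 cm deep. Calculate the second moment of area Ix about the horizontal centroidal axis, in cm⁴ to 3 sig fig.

Ix ≈ 191 cm⁴

Break the section into simple shapes (no overlaps), measuring from the bottom-left corner of the bounding box.
Flange: 20 × 1.4, A = 28 cm², y = 7.7 cm, Ī = 4.5733 cm⁴.
Web: 1.6 × 7, A = 11.2 cm², y = 3.5 cm, Ī = 45.733 cm⁴.
Centroid: ȳ = ΣA·y / ΣA = 6.5 cm.
Transfer each piece to the horizontal centroidal axis using Ī + A·d² with d = y − 6.5:
  flange: d = 1.2 cm → contributes +44.893 cm⁴
  web: d = -3 cm → contributes +146.53 cm⁴
Total I = 191.43 cm⁴.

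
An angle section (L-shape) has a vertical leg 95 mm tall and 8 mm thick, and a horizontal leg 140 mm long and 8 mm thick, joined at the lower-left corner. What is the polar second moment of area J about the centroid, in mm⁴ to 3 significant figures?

J ≈ 5.12 × 10⁶ mm⁴

Decompose the section into non-overlapping parts with the origin at the bottom-left of its bounding rectangle.
Vertical leg: 8 × 95, A = 760 mm², y = 47.5 mm, Ī = 571 583 mm⁴.
Horizontal leg (remainder): 132 × 8, A = 1 056 mm², y = 4 mm, Ī = 5 632 mm⁴.
Centroid: ȳ = ΣA·y / ΣA = 22.205 mm.
Transfer each piece to the centroidal x-axis using Ī + A·d² with d = y − 22.205:
  vertical leg: d = 25.295 mm → contributes +1 057 865 mm⁴
  horizontal leg (remainder): d = -18.205 mm → contributes +355 608 mm⁴
Total I = 1 413 473 mm⁴.
For the y-axis: x̄ = 44.705 mm.
Repeating about the centroidal y-axis gives I_y = 3 702 863 mm⁴.
Polar second moment: J = I_x + I_y = 5 116 336 mm⁴.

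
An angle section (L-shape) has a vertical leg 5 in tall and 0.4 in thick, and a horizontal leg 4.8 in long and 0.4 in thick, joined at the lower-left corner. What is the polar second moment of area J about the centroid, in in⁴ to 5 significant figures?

J ≈ 17.401 in⁴

Break the section into simple shapes (no overlaps), measuring from the bottom-left corner of the bounding box.
Vertical leg: 0.4 × 5, A = 2 in², y = 2.5 in, Ī = 4.166667 in⁴.
Horizontal leg (remainder): 4.4 × 0.4, A = 1.76 in², y = 0.2 in, Ī = 0.02346667 in⁴.
Centroid: ȳ = ΣA·y / ΣA = 1.423404 in.
Transfer each piece to the centroidal x-axis using Ī + A·d² with d = y − 1.423404:
  vertical leg: d = 1.076596 in → contributes +6.484783 in⁴
  horizontal leg (remainder): d = -1.223404 in → contributes +2.65769 in⁴
Total I = 9.142474 in⁴.
For the y-axis: x̄ = 1.323404 in.
Repeating about the centroidal y-axis gives I_y = 8.258474 in⁴.
Polar second moment: J = I_x + I_y = 17.40095 in⁴.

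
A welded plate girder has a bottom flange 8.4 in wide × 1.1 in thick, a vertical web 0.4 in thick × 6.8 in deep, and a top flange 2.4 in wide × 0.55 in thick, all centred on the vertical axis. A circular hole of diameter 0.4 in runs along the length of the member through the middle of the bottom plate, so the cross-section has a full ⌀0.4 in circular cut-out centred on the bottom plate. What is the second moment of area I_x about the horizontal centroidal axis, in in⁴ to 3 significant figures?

Break the section into simple shapes (no overlaps), measuring from the bottom-left corner of the bounding box.
Bottom plate: 8.4 × 1.1, A = 9.24 in², y = 0.55 in, Ī = 0.9317 in⁴.
Web plate: 0.4 × 6.8, A = 2.72 in², y = 4.5 in, Ī = 10.481 in⁴.
Top plate: 2.4 × 0.55, A = 1.32 in², y = 8.175 in, Ī = 0.033275 in⁴.
Hole (subtracted): ⌀0.4, A = 0.12566 in², y = 0.55 in, Ī = 0.0012566 in⁴.
Centroid: ȳ = ΣA·y / ΣA = 2.1319 in.
Transfer each piece to the horizontal centroidal axis using Ī + A·d² with d = y − 2.1319:
  bottom plate: d = -1.5819 in → contributes +24.054 in⁴
  web plate: d = 2.3681 in → contributes +25.734 in⁴
  top plate: d = 6.0431 in → contributes +48.238 in⁴
  hole: d = -1.5819 in → contributes −0.31572 in⁴
Total I = 97.711 in⁴.

I_x ≈ 97.7 in⁴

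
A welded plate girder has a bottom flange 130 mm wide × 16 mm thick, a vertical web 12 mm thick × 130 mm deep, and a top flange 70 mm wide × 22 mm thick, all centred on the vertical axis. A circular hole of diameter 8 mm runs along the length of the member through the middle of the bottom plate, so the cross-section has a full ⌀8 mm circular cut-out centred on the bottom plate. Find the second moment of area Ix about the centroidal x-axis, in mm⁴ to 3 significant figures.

Ix ≈ 2.18 × 10⁷ mm⁴

Treat the section as a set of non-overlapping primitives; coordinates are from the bounding-box lower-left.
Bottom plate: 130 × 16, A = 2 080 mm², y = 8 mm, Ī = 44 373 mm⁴.
Web plate: 12 × 130, A = 1 560 mm², y = 81 mm, Ī = 2 197 000 mm⁴.
Top plate: 70 × 22, A = 1 540 mm², y = 157 mm, Ī = 62 113 mm⁴.
Hole (subtracted): ⌀8, A = 50.265 mm², y = 8 mm, Ī = 201.06 mm⁴.
Centroid: ȳ = ΣA·y / ΣA = 74.931 mm.
Transfer each piece to the centroidal x-axis using Ī + A·d² with d = y − 74.931:
  bottom plate: d = -66.931 mm → contributes +9 362 366 mm⁴
  web plate: d = 6.0687 mm → contributes +2 254 453 mm⁴
  top plate: d = 82.069 mm → contributes +10 434 422 mm⁴
  hole: d = -66.931 mm → contributes −225 381 mm⁴
Total I = 21 825 860 mm⁴.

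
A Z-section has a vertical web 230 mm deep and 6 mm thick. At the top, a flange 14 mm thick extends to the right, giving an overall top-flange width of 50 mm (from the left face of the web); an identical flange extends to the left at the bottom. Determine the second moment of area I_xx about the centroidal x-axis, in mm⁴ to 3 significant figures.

I_xx ≈ 2.05 × 10⁷ mm⁴

Break the section into simple shapes (no overlaps), measuring from the bottom-left corner of the bounding box.
Web: 6 × 230, A = 1 380 mm², y = 115 mm, Ī = 6 083 500 mm⁴.
Top flange (beyond web): 44 × 14, A = 616 mm², y = 223 mm, Ī = 10 061 mm⁴.
Bottom flange (beyond web): 44 × 14, A = 616 mm², y = 7 mm, Ī = 10 061 mm⁴.
Centroid: ȳ = ΣA·y / ΣA = 115 mm.
Transfer each piece to the centroidal x-axis using Ī + A·d² with d = y − 115:
  web: d = 0 mm → contributes +6 083 500 mm⁴
  top flange (beyond web): d = 108 mm → contributes +7 195 085 mm⁴
  bottom flange (beyond web): d = -108 mm → contributes +7 195 085 mm⁴
Total I = 20 473 671 mm⁴.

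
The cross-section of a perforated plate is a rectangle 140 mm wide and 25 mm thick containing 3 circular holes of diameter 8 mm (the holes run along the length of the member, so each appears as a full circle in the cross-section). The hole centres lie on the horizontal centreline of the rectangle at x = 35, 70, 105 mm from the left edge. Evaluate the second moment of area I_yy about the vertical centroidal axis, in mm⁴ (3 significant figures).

I_yy ≈ 5.59 × 10⁶ mm⁴

Treat the section as a set of non-overlapping primitives; coordinates are from the bounding-box lower-left.
Plate: 140 × 25, A = 3 500 mm², x = 70 mm, Ī = 5 716 667 mm⁴.
Hole 1 (subtracted): ⌀8, A = 50.265 mm², x = 35 mm, Ī = 201.06 mm⁴.
Hole 2 (subtracted): ⌀8, A = 50.265 mm², x = 70 mm, Ī = 201.06 mm⁴.
Hole 3 (subtracted): ⌀8, A = 50.265 mm², x = 105 mm, Ī = 201.06 mm⁴.
By symmetry the centroid is at mid-width, x̄ = 70 mm.
Transfer each piece to the vertical centroidal axis using Ī + A·d² with d = x − 70:
  plate: d = 0 mm → contributes +5 716 667 mm⁴
  hole 1: d = -35 mm → contributes −61 776 mm⁴
  hole 2: d = 0 mm → contributes −201.06 mm⁴
  hole 3: d = 35 mm → contributes −61 776 mm⁴
Total I = 5 592 913 mm⁴.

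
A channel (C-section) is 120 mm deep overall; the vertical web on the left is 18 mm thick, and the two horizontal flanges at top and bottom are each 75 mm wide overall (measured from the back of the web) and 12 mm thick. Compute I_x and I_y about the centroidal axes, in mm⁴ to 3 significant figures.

Break the section into simple shapes (no overlaps), measuring from the bottom-left corner of the bounding box.
Web: 18 × 120, A = 2 160 mm², y = 60 mm, Ī = 2 592 000 mm⁴.
Top flange (beyond web): 57 × 12, A = 684 mm², y = 114 mm, Ī = 8 208 mm⁴.
Bottom flange (beyond web): 57 × 12, A = 684 mm², y = 6 mm, Ī = 8 208 mm⁴.
By symmetry the centroid is at mid-height, ȳ = 60 mm.
Transfer each piece to the centroidal x-axis using Ī + A·d² with d = y − 60:
  web: d = 0 mm → contributes +2 592 000 mm⁴
  top flange (beyond web): d = 54 mm → contributes +2 002 752 mm⁴
  bottom flange (beyond web): d = -54 mm → contributes +2 002 752 mm⁴
Total I = 6 597 504 mm⁴.
For the y-axis: x̄ = 23.541 mm.
Repeating about the centroidal y-axis gives I_y = 1 606 512 mm⁴.

I_x ≈ 6.60 × 10⁶ mm⁴, I_y ≈ 1.61 × 10⁶ mm⁴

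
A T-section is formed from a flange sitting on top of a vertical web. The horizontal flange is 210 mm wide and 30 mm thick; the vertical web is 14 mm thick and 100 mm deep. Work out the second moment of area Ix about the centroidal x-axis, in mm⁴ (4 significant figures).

Decompose the section into non-overlapping parts with the origin at the bottom-left of its bounding rectangle.
Flange: 210 × 30, A = 6 300 mm², y = 115 mm, Ī = 472 500 mm⁴.
Web: 14 × 100, A = 1 400 mm², y = 50 mm, Ī = 1 166 667 mm⁴.
Centroid: ȳ = ΣA·y / ΣA = 103.182 mm.
Transfer each piece to the centroidal x-axis using Ī + A·d² with d = y − 103.182:
  flange: d = 11.8182 mm → contributes +1 352 417 mm⁴
  web: d = -53.1818 mm → contributes +5 126 295 mm⁴
Total I = 6 478 712 mm⁴.

Ix ≈ 6.479 × 10⁶ mm⁴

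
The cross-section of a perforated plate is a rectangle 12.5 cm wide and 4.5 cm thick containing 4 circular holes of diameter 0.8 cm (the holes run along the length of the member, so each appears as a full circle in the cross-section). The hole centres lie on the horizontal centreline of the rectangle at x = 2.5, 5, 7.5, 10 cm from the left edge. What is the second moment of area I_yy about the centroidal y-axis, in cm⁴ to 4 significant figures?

Break the section into simple shapes (no overlaps), measuring from the bottom-left corner of the bounding box.
Plate: 12.5 × 4.5, A = 56.25 cm², x = 6.25 cm, Ī = 732.422 cm⁴.
Hole 1 (subtracted): ⌀0.8, A = 0.502655 cm², x = 2.5 cm, Ī = 0.0201062 cm⁴.
Hole 2 (subtracted): ⌀0.8, A = 0.502655 cm², x = 5 cm, Ī = 0.0201062 cm⁴.
Hole 3 (subtracted): ⌀0.8, A = 0.502655 cm², x = 7.5 cm, Ī = 0.0201062 cm⁴.
Hole 4 (subtracted): ⌀0.8, A = 0.502655 cm², x = 10 cm, Ī = 0.0201062 cm⁴.
By symmetry the centroid is at mid-width, x̄ = 6.25 cm.
Transfer each piece to the centroidal y-axis using Ī + A·d² with d = x − 6.25:
  plate: d = 0 cm → contributes +732.422 cm⁴
  hole 1: d = -3.75 cm → contributes −7.08869 cm⁴
  hole 2: d = -1.25 cm → contributes −0.805504 cm⁴
  hole 3: d = 1.25 cm → contributes −0.805504 cm⁴
  hole 4: d = 3.75 cm → contributes −7.08869 cm⁴
Total I = 716.633 cm⁴.

I_yy ≈ 716.6 cm⁴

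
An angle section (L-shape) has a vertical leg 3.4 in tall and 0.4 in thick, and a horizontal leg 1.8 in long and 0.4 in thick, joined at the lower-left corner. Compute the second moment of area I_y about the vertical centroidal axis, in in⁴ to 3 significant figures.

I_y ≈ 0.431 in⁴

Decompose the section into non-overlapping parts with the origin at the bottom-left of its bounding rectangle.
Vertical leg: 0.4 × 3.4, A = 1.36 in², x = 0.2 in, Ī = 0.018133 in⁴.
Horizontal leg (remainder): 1.4 × 0.4, A = 0.56 in², x = 1.1 in, Ī = 0.091467 in⁴.
Centroid: x̄ = ΣA·x / ΣA = 0.4625 in.
Transfer each piece to the vertical centroidal axis using Ī + A·d² with d = x − 0.4625:
  vertical leg: d = -0.2625 in → contributes +0.11185 in⁴
  horizontal leg (remainder): d = 0.6375 in → contributes +0.31905 in⁴
Total I = 0.4309 in⁴.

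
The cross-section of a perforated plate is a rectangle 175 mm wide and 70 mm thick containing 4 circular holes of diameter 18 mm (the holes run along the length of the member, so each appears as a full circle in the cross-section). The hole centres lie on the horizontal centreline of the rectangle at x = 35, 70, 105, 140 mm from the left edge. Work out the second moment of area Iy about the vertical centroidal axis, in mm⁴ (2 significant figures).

Iy ≈ 3.0 × 10⁷ mm⁴

Decompose the section into non-overlapping parts with the origin at the bottom-left of its bounding rectangle.
Plate: 175 × 70, A = 12 250 mm², x = 87.5 mm, Ī = 31 263 021 mm⁴.
Hole 1 (subtracted): ⌀18, A = 254.5 mm², x = 35 mm, Ī = 5 153 mm⁴.
Hole 2 (subtracted): ⌀18, A = 254.5 mm², x = 70 mm, Ī = 5 153 mm⁴.
Hole 3 (subtracted): ⌀18, A = 254.5 mm², x = 105 mm, Ī = 5 153 mm⁴.
Hole 4 (subtracted): ⌀18, A = 254.5 mm², x = 140 mm, Ī = 5 153 mm⁴.
By symmetry the centroid is at mid-width, x̄ = 87.5 mm.
Transfer each piece to the vertical centroidal axis using Ī + A·d² with d = x − 87.5:
  plate: d = 0 mm → contributes +31 263 021 mm⁴
  hole 1: d = -52.5 mm → contributes −706 533 mm⁴
  hole 2: d = -17.5 mm → contributes −83 084 mm⁴
  hole 3: d = 17.5 mm → contributes −83 084 mm⁴
  hole 4: d = 52.5 mm → contributes −706 533 mm⁴
Total I = 29 683 786 mm⁴.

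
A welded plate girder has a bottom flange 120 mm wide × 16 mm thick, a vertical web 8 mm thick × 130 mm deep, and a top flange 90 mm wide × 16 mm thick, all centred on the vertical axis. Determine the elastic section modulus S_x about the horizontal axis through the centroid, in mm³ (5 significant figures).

S_x ≈ 2.1540 × 10⁵ mm³

Decompose the section into non-overlapping parts with the origin at the bottom-left of its bounding rectangle.
Bottom plate: 120 × 16, A = 1 920 mm², y = 8 mm, Ī = 40 960 mm⁴.
Web plate: 8 × 130, A = 1 040 mm², y = 81 mm, Ī = 1 464 667 mm⁴.
Top plate: 90 × 16, A = 1 440 mm², y = 154 mm, Ī = 30 720 mm⁴.
Centroid: ȳ = ΣA·y / ΣA = 73.03636 mm.
Transfer each piece to the horizontal axis through the centroid using Ī + A·d² with d = y − 73.03636:
  bottom plate: d = -65.03636 mm → contributes +8 162 039 mm⁴
  web plate: d = 7.963636 mm → contributes +1 530 623 mm⁴
  top plate: d = 80.96364 mm → contributes +9 470 079 mm⁴
Total I = 19 162 741 mm⁴.
Extreme fibre distance c = 88.96364 mm; S = I/c = 215399.7 mm³.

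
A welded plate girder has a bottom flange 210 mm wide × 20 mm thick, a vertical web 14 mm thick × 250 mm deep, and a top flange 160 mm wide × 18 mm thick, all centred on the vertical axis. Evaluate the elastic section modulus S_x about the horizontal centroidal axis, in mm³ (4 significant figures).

Split into non-overlapping primitives; take the origin at the lower-left of the bounding box.
Bottom plate: 210 × 20, A = 4 200 mm², y = 10 mm, Ī = 140 000 mm⁴.
Web plate: 14 × 250, A = 3 500 mm², y = 145 mm, Ī = 18 229 167 mm⁴.
Top plate: 160 × 18, A = 2 880 mm², y = 279 mm, Ī = 77 760 mm⁴.
Centroid: ȳ = ΣA·y / ΣA = 127.885 mm.
Transfer each piece to the horizontal centroidal axis using Ī + A·d² with d = y − 127.885:
  bottom plate: d = -117.885 mm → contributes +58 506 559 mm⁴
  web plate: d = 17.1153 mm → contributes +19 254 435 mm⁴
  top plate: d = 151.115 mm → contributes +65 844 972 mm⁴
Total I = 143 605 966 mm⁴.
Extreme fibre distance c = 160.115 mm; S = I/c = 896 891 mm³.

S_x ≈ 8.969 × 10⁵ mm³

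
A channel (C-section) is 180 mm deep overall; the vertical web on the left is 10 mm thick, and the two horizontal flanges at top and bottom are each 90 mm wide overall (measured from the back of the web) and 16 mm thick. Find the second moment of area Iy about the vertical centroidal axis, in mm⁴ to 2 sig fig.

Split into non-overlapping primitives; take the origin at the lower-left of the bounding box.
Web: 10 × 180, A = 1 800 mm², x = 5 mm, Ī = 15 000 mm⁴.
Top flange (beyond web): 80 × 16, A = 1 280 mm², x = 50 mm, Ī = 682 667 mm⁴.
Bottom flange (beyond web): 80 × 16, A = 1 280 mm², x = 50 mm, Ī = 682 667 mm⁴.
Centroid: x̄ = ΣA·x / ΣA = 31.42 mm.
Transfer each piece to the vertical centroidal axis using Ī + A·d² with d = x − 31.42:
  web: d = -26.42 mm → contributes +1 271 621 mm⁴
  top flange (beyond web): d = 18.58 mm → contributes +1 124 448 mm⁴
  bottom flange (beyond web): d = 18.58 mm → contributes +1 124 448 mm⁴
Total I = 3 520 517 mm⁴.

Iy ≈ 3.5 × 10⁶ mm⁴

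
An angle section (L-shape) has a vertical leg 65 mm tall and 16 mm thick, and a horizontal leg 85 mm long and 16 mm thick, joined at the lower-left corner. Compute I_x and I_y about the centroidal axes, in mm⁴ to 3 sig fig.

I_x ≈ 7.11 × 10⁵ mm⁴, I_y ≈ 1.43 × 10⁶ mm⁴

Treat the section as a set of non-overlapping primitives; coordinates are from the bounding-box lower-left.
Vertical leg: 16 × 65, A = 1 040 mm², y = 32.5 mm, Ī = 366 167 mm⁴.
Horizontal leg (remainder): 69 × 16, A = 1 104 mm², y = 8 mm, Ī = 23 552 mm⁴.
Centroid: ȳ = ΣA·y / ΣA = 19.884 mm.
Transfer each piece to the centroidal x-axis using Ī + A·d² with d = y − 19.884:
  vertical leg: d = 12.616 mm → contributes +531 688 mm⁴
  horizontal leg (remainder): d = -11.884 mm → contributes +179 478 mm⁴
Total I = 711 166 mm⁴.
For the y-axis: x̄ = 29.884 mm.
Repeating about the centroidal y-axis gives I_y = 1 427 486 mm⁴.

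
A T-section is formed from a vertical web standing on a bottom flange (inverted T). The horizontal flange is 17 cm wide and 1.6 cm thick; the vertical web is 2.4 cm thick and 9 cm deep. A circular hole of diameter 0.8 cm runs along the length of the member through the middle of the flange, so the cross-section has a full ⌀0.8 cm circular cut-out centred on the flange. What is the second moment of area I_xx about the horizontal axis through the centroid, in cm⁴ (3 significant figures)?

Split into non-overlapping primitives; take the origin at the lower-left of the bounding box.
Flange: 17 × 1.6, A = 27.2 cm², y = 0.8 cm, Ī = 5.8027 cm⁴.
Web: 2.4 × 9, A = 21.6 cm², y = 6.1 cm, Ī = 145.8 cm⁴.
Hole (subtracted): ⌀0.8, A = 0.50265 cm², y = 0.8 cm, Ī = 0.020106 cm⁴.
Centroid: ȳ = ΣA·y / ΣA = 3.1703 cm.
Transfer each piece to the horizontal axis through the centroid using Ī + A·d² with d = y − 3.1703:
  flange: d = -2.3703 cm → contributes +158.62 cm⁴
  web: d = 2.9297 cm → contributes +331.19 cm⁴
  hole: d = -2.3703 cm → contributes −2.8442 cm⁴
Total I = 486.97 cm⁴.

I_xx ≈ 487 cm⁴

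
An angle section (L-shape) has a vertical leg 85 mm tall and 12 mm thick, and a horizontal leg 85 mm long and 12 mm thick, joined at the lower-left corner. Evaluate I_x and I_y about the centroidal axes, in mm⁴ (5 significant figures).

Treat the section as a set of non-overlapping primitives; coordinates are from the bounding-box lower-left.
Vertical leg: 12 × 85, A = 1 020 mm², y = 42.5 mm, Ī = 614 125 mm⁴.
Horizontal leg (remainder): 73 × 12, A = 876 mm², y = 6 mm, Ī = 10 512 mm⁴.
Centroid: ȳ = ΣA·y / ΣA = 25.63608 mm.
Transfer each piece to the centroidal x-axis using Ī + A·d² with d = y − 25.63608:
  vertical leg: d = 16.86392 mm → contributes +904204.8 mm⁴
  horizontal leg (remainder): d = -19.63608 mm → contributes +348276.1 mm⁴
Total I = 1 252 481 mm⁴.
For the y-axis: x̄ = 25.63608 mm.
Repeating about the centroidal y-axis gives I_y = 1 252 481 mm⁴.

I_x ≈ 1.2525 × 10⁶ mm⁴, I_y ≈ 1.2525 × 10⁶ mm⁴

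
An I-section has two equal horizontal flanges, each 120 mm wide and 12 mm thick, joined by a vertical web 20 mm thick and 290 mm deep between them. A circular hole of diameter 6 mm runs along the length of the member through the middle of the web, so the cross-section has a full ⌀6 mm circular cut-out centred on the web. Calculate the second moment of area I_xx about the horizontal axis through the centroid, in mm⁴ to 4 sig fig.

Split into non-overlapping primitives; take the origin at the lower-left of the bounding box.
Bottom flange: 120 × 12, A = 1 440 mm², y = 6 mm, Ī = 17 280 mm⁴.
Web: 20 × 290, A = 5 800 mm², y = 157 mm, Ī = 40 648 333 mm⁴.
Top flange: 120 × 12, A = 1 440 mm², y = 308 mm, Ī = 17 280 mm⁴.
Hole (subtracted): ⌀6, A = 28.2743 mm², y = 157 mm, Ī = 63.6173 mm⁴.
By symmetry the centroid is at mid-height, ȳ = 157 mm.
Transfer each piece to the horizontal axis through the centroid using Ī + A·d² with d = y − 157:
  bottom flange: d = -151 mm → contributes +32 850 720 mm⁴
  web: d = 0 mm → contributes +40 648 333 mm⁴
  top flange: d = 151 mm → contributes +32 850 720 mm⁴
  hole: d = 0 mm → contributes −63.6173 mm⁴
Total I = 106 349 710 mm⁴.

I_xx ≈ 1.063 × 10⁸ mm⁴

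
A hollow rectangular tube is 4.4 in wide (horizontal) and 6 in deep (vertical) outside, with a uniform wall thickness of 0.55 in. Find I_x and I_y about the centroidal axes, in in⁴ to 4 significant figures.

Decompose the section into non-overlapping parts with the origin at the bottom-left of its bounding rectangle.
Outer rectangle: 4.4 × 6, A = 26.4 in², y = 3 in, Ī = 79.2 in⁴.
Inner void (subtracted): 3.3 × 4.9, A = 16.17 in², y = 3 in, Ī = 32.3535 in⁴.
By symmetry the centroid is at mid-height, ȳ = 3 in.
All pieces are centred on the centroidal x-axis, so I = ΣĪ (holes subtracted) = 46.8465 in⁴.
Repeating about the centroidal y-axis gives I_y = 27.9177 in⁴.

I_x ≈ 46.85 in⁴, I_y ≈ 27.92 in⁴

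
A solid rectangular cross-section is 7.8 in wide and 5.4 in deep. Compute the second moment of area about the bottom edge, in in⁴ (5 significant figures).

I_base ≈ 409.41 in⁴

The section: 7.8 × 5.4, A = 42.12 in², y = 2.7 in, Ī = 102.3516 in⁴.
Transfer it to a horizontal axis along the bottom face using Ī + A·d² with d = y − 0:
  the section: d = 2.7 in → contributes +409.4064 in⁴
Total I = 409.4064 in⁴.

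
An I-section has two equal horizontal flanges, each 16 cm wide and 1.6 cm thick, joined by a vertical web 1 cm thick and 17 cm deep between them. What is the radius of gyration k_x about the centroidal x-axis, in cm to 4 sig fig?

k_x ≈ 8.432 cm

Break the section into simple shapes (no overlaps), measuring from the bottom-left corner of the bounding box.
Bottom flange: 16 × 1.6, A = 25.6 cm², y = 0.8 cm, Ī = 5.46133 cm⁴.
Web: 1 × 17, A = 17 cm², y = 10.1 cm, Ī = 409.417 cm⁴.
Top flange: 16 × 1.6, A = 25.6 cm², y = 19.4 cm, Ī = 5.46133 cm⁴.
By symmetry the centroid is at mid-height, ȳ = 10.1 cm.
Transfer each piece to the centroidal x-axis using Ī + A·d² with d = y − 10.1:
  bottom flange: d = -9.3 cm → contributes +2219.61 cm⁴
  web: d = 0 cm → contributes +409.417 cm⁴
  top flange: d = 9.3 cm → contributes +2219.61 cm⁴
Total I = 4848.63 cm⁴.
Radius of gyration: k = √(I/A) = √(4848.63 / 68.2) = 8.43174 cm.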